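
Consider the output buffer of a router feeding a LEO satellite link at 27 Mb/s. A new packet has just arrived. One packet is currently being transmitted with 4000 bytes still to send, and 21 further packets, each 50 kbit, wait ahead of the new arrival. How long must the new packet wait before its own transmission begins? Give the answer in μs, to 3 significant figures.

Each queued packet: L/R = 50000/27000000 = 1851.85 μs.
21 queued → 38888.9 μs.
Plus remaining 32000 bits of current packet: 1185.19 μs.
Queuing delay = 40100 μs.

40100 μs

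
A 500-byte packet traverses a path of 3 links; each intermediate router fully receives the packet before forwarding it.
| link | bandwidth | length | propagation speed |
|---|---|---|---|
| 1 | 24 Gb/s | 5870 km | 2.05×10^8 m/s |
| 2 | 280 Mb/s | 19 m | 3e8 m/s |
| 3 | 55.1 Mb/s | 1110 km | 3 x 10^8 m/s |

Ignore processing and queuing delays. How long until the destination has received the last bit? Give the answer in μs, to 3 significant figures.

32400 μs

L = 500 × 8 = 4000 bits.
Transmission delays (L/R per hop): 0.166667, 14.2857, 72.5953 μs; sum = 87.0477 μs.
Propagation delays (d/s per hop): 28634.1, 0.0633333, 3700 μs; sum = 32334.2 μs.
End-to-end = 32400 μs.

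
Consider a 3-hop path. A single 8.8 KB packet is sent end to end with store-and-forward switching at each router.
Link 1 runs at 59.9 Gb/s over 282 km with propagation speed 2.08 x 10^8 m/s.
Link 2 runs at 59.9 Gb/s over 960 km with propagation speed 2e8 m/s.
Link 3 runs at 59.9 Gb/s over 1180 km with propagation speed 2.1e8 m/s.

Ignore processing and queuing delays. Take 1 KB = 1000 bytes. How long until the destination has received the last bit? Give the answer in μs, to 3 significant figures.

11800 μs

L = 70400 bits.
Transmission delay per hop = L/R = 70400/59900000000 = 1.17529 μs; 3 hops → 3.52588 μs.
Propagation delays (d/s per hop): 1355.77, 4800, 5619.05 μs; sum = 11774.8 μs.
End-to-end = 11800 μs.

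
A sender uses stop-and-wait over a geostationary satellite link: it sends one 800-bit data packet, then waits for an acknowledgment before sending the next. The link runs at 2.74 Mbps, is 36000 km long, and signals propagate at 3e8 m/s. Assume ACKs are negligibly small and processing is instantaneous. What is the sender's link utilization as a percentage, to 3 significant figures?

0.122 %

t_tx = L/R = 800/2740000 = 0.000291971 s.
t_prop = 36000000/300000000 = 0.12 s; RTT = 0.24 s.
Cycle = t_tx + RTT = 0.240292 s.
Utilization = t_tx / cycle = 0.000291971/0.240292 = 0.122 %.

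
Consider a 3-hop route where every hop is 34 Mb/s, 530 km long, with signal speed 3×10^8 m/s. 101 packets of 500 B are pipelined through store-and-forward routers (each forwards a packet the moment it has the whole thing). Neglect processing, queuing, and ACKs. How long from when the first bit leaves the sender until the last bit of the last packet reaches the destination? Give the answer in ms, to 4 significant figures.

17.42 ms

Per-hop transmission t_tx = L/R = 4000/34000000 = 0.117647 ms.
Per-hop propagation t_prop = 530000/300000000 = 1.76667 ms.
Pipeline fill: first packet needs 3·t_tx to clear all hops; remaining 100 packets each add one t_tx.
Total = (3+101-1)·t_tx + 3·t_prop = 103·0.117647 + 3·1.76667 = 17.42 ms.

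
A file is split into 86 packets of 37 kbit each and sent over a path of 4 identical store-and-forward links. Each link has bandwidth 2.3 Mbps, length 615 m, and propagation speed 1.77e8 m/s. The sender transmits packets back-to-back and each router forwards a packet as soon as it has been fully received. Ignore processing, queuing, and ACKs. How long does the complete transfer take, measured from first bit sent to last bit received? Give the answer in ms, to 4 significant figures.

Per-hop transmission t_tx = L/R = 37000/2300000 = 16.087 ms.
Per-hop propagation t_prop = 615/177000000 = 0.00347458 ms.
Pipeline fill: first packet needs 4·t_tx to clear all hops; remaining 85 packets each add one t_tx.
Total = (4+86-1)·t_tx + 4·t_prop = 89·16.087 + 4·0.00347458 = 1432 ms.

1432 ms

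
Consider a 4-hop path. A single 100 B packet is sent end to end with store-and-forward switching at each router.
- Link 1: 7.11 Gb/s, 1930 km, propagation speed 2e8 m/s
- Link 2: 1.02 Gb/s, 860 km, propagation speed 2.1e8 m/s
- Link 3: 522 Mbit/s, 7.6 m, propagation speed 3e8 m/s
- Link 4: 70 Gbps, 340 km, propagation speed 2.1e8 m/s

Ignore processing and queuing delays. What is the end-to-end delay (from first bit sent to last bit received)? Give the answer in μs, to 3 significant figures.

15400 μs

L = 100 × 8 = 800 bits.
Transmission delays (L/R per hop): 0.112518, 0.784314, 1.53257, 0.0114286 μs; sum = 2.44083 μs.
Propagation delays (d/s per hop): 9650, 4095.24, 0.0253333, 1619.05 μs; sum = 15364.3 μs.
End-to-end = 15400 μs.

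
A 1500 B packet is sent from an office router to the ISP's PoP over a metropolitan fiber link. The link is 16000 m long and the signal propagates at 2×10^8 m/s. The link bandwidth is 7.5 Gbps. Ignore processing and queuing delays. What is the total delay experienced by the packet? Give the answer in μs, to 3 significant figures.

81.6 μs

L = 1500 × 8 = 12000 bits.
Transmission delay = L/R = 12000 / 7500000000 = 1.6 μs.
Propagation delay = d/s = 16000 m / 200000000 m/s = 80 μs.
Total = 81.6 μs.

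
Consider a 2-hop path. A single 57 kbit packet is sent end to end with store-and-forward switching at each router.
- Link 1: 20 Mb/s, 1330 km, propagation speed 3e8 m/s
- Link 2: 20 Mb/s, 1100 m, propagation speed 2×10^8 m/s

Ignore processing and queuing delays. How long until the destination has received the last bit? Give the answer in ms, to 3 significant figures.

10.1 ms

L = 57000 bits.
Transmission delay per hop = L/R = 57000/20000000 = 2.85 ms; 2 hops → 5.7 ms.
Propagation delays (d/s per hop): 4.43333, 0.0055 ms; sum = 4.43883 ms.
End-to-end = 10.1 ms.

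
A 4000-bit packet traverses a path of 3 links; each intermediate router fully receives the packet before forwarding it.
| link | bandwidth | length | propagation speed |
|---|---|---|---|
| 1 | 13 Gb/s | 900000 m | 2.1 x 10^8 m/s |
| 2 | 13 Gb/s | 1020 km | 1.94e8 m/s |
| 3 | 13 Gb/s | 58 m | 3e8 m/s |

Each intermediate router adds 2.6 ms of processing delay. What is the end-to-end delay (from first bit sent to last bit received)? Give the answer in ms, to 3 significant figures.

14.7 ms

Transmission delay per hop = L/R = 4000/13000000000 = 0.000307692 ms; 3 hops → 0.000923077 ms.
Propagation delays (d/s per hop): 4.28571, 5.25773, 0.000193333 ms; sum = 9.54364 ms.
Processing at 2 router(s): 2 × 2.6 ms = 5.2 ms.
End-to-end = 14.7 ms.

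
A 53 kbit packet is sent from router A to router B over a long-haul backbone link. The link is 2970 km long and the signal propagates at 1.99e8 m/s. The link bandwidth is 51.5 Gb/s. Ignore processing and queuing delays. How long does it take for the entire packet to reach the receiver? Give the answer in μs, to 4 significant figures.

14930 μs

L = 53000 bits.
Transmission delay = L/R = 53000 / 51500000000 = 1.02913 μs.
Propagation delay = d/s = 2970000 m / 199000000 m/s = 14924.6 μs.
Total = 14930 μs.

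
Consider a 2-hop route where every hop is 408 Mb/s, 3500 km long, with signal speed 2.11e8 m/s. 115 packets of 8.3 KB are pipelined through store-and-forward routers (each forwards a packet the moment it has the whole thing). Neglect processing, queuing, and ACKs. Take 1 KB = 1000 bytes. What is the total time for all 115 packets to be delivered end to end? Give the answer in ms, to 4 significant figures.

Per-hop transmission t_tx = L/R = 66400/408000000 = 0.162745 ms.
Per-hop propagation t_prop = 3500000/211000000 = 16.5877 ms.
Pipeline fill: first packet needs 2·t_tx to clear all hops; remaining 114 packets each add one t_tx.
Total = (2+115-1)·t_tx + 2·t_prop = 116·0.162745 + 2·16.5877 = 52.05 ms.

52.05 ms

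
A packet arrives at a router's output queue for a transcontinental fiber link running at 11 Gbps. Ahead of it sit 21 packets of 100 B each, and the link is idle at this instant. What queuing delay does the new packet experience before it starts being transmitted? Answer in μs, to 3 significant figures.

Each queued packet: L/R = 800/11000000000 = 0.0727273 μs.
21 queued → 1.52727 μs.
Queuing delay = 1.53 μs.

1.53 μs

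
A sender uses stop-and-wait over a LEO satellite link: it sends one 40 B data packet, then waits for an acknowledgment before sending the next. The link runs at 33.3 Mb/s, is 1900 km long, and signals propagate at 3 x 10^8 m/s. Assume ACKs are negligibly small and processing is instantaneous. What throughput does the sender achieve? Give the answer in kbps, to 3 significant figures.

25.2 kbps

t_tx = L/R = 320/3.33e+07 = 9.60961e-06 s.
t_prop = 1900000/300000000 = 0.00633333 s; RTT = 0.0126667 s.
Cycle = t_tx + RTT = 0.0126763 s.
Throughput = L / cycle = 320 / 0.0126763 = 25.2 kbps.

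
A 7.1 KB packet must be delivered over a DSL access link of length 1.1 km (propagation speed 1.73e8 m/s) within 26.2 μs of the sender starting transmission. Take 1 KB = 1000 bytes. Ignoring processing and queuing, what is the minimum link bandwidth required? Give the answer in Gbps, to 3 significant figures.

2.86 Gbps

L = 56800 bits.
Propagation delay = 1100 / 173000000 = 6.35838 μs.
Transmission budget = 26.2 − 6.35838 = 19.8416 μs.
R ≥ L / t_tx = 56800 bits / 1.98416e-05 s = 2.86 Gbps.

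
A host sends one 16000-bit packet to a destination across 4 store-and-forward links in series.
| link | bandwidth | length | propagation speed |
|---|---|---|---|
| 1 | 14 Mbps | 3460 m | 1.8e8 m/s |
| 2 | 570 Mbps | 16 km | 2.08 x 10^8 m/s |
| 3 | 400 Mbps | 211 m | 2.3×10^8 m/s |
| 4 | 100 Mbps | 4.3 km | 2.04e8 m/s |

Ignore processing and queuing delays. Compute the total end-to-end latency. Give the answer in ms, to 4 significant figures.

1.489 ms

Transmission delays (L/R per hop): 1.14286, 0.0280702, 0.04, 0.16 ms; sum = 1.37093 ms.
Propagation delays (d/s per hop): 0.0192222, 0.0769231, 0.000917391, 0.0210784 ms; sum = 0.118141 ms.
End-to-end = 1.489 ms.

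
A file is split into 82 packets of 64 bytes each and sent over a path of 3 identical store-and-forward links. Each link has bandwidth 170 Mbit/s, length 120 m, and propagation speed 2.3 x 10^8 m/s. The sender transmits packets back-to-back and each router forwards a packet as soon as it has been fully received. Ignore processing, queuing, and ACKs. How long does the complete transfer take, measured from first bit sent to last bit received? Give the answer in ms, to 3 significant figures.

Per-hop transmission t_tx = L/R = 512/170000000 = 0.00301176 ms.
Per-hop propagation t_prop = 120/2.3e+08 = 0.000521739 ms.
Pipeline fill: first packet needs 3·t_tx to clear all hops; remaining 81 packets each add one t_tx.
Total = (3+82-1)·t_tx + 3·t_prop = 84·0.00301176 + 3·0.000521739 = 0.255 ms.

0.255 ms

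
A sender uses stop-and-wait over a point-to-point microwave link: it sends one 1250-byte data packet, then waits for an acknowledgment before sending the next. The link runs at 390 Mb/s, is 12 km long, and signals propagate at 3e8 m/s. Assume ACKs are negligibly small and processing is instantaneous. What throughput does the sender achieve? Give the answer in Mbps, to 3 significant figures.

94.7 Mbps

t_tx = L/R = 10000/390000000 = 2.5641e-05 s.
t_prop = 12000/300000000 = 4e-05 s; RTT = 8e-05 s.
Cycle = t_tx + RTT = 0.000105641 s.
Throughput = L / cycle = 10000 / 0.000105641 = 94.7 Mbps.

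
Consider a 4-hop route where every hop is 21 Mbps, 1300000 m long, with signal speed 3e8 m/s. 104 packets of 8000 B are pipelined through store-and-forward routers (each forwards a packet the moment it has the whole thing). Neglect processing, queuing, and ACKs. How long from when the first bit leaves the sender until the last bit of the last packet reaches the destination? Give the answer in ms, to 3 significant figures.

343 ms

Per-hop transmission t_tx = L/R = 64000/21000000 = 3.04762 ms.
Per-hop propagation t_prop = 1300000/300000000 = 4.33333 ms.
Pipeline fill: first packet needs 4·t_tx to clear all hops; remaining 103 packets each add one t_tx.
Total = (4+104-1)·t_tx + 4·t_prop = 107·3.04762 + 4·4.33333 = 343 ms.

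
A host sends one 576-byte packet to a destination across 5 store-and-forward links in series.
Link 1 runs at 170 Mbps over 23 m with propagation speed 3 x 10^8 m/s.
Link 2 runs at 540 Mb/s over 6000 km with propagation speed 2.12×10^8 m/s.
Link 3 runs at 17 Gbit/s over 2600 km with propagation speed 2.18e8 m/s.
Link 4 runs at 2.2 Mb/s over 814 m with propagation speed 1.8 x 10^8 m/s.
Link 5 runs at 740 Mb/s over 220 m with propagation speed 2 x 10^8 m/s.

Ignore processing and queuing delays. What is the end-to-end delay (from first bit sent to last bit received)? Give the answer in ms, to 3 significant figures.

L = 576 × 8 = 4608 bits.
Transmission delays (L/R per hop): 0.0271059, 0.00853333, 0.000271059, 2.09455, 0.00622703 ms; sum = 2.13668 ms.
Propagation delays (d/s per hop): 7.66667e-05, 28.3019, 11.9266, 0.00452222, 0.0011 ms; sum = 40.2342 ms.
End-to-end = 42.4 ms.

42.4 ms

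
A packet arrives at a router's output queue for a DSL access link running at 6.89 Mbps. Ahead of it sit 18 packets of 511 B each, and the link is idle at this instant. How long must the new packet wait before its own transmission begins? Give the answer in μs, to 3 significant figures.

Each queued packet: L/R = 4088/6890000 = 593.324 μs.
18 queued → 10679.8 μs.
Queuing delay = 10700 μs.

10700 μs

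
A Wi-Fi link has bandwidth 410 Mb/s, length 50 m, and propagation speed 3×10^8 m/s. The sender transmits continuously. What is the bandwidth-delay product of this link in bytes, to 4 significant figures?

8.542 bytes

Propagation delay = 50 / 300000000 = 1.66667e-07 s.
BDP = R × t_prop = 410000000 × 1.66667e-07 = 68.3333 bits.
In bytes: 68.3333/8 = 8.542 bytes.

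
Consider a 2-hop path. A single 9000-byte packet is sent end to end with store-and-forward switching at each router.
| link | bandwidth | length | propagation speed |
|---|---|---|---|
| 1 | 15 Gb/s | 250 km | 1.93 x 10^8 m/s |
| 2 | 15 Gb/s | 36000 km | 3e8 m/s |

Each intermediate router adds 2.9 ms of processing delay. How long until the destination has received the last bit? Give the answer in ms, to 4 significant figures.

124.2 ms

L = 9000 × 8 = 72000 bits.
Transmission delay per hop = L/R = 72000/15000000000 = 0.0048 ms; 2 hops → 0.0096 ms.
Propagation delays (d/s per hop): 1.29534, 120 ms; sum = 121.295 ms.
Processing at 1 router(s): 1 × 2.9 ms = 2.9 ms.
End-to-end = 124.2 ms.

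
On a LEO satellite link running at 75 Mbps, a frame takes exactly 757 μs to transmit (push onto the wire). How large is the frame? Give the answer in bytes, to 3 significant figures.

L = R × t_tx = 75000000 b/s × 0.000757 s = 56775 bits.
In bytes: 56775 / 8 = 7100 bytes.

7100 bytes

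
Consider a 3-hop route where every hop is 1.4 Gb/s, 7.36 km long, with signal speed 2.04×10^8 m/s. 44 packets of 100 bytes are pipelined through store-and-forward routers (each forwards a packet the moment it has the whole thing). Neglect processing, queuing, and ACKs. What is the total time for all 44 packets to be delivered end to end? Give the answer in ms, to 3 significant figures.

0.135 ms

Per-hop transmission t_tx = L/R = 800/1400000000 = 0.000571429 ms.
Per-hop propagation t_prop = 7360/204000000 = 0.0360784 ms.
Pipeline fill: first packet needs 3·t_tx to clear all hops; remaining 43 packets each add one t_tx.
Total = (3+44-1)·t_tx + 3·t_prop = 46·0.000571429 + 3·0.0360784 = 0.135 ms.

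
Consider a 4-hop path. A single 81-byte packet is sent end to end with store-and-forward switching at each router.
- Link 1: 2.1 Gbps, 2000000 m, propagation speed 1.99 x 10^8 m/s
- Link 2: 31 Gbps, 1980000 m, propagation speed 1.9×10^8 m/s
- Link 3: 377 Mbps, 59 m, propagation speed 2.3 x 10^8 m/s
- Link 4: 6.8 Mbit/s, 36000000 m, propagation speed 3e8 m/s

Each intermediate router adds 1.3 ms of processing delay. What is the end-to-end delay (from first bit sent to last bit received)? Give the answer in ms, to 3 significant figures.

L = 81 × 8 = 648 bits.
Transmission delays (L/R per hop): 0.000308571, 2.09032e-05, 0.00171883, 0.0952941 ms; sum = 0.0973424 ms.
Propagation delays (d/s per hop): 10.0503, 10.4211, 0.000256522, 120 ms; sum = 140.472 ms.
Processing at 3 router(s): 3 × 1.3 ms = 3.9 ms.
End-to-end = 144 ms.

144 ms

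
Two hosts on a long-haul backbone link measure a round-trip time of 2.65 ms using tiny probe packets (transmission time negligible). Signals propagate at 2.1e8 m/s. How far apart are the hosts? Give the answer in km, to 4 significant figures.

278.3 km

One-way propagation = RTT/2 = 1.325 ms.
d = s × t = 210000000 × 0.001325 = 278.3 km.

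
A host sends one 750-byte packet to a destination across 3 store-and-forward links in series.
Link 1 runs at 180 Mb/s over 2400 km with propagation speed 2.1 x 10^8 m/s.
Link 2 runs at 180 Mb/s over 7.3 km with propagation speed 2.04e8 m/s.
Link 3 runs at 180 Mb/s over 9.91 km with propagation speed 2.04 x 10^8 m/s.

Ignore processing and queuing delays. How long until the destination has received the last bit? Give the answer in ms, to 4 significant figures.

11.61 ms

L = 750 × 8 = 6000 bits.
Transmission delay per hop = L/R = 6000/180000000 = 0.0333333 ms; 3 hops → 0.1 ms.
Propagation delays (d/s per hop): 11.4286, 0.0357843, 0.0485784 ms; sum = 11.5129 ms.
End-to-end = 11.61 ms.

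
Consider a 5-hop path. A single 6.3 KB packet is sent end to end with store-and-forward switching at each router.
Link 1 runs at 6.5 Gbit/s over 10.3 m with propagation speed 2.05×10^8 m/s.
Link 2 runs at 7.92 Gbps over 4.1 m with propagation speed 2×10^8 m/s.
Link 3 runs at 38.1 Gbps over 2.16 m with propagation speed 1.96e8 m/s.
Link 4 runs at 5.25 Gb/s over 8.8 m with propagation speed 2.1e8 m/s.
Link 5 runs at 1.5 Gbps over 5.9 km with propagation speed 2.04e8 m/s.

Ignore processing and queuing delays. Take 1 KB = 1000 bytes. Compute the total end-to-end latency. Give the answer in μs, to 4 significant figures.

L = 50400 bits.
Transmission delays (L/R per hop): 7.75385, 6.36364, 1.32283, 9.6, 33.6 μs; sum = 58.6403 μs.
Propagation delays (d/s per hop): 0.0502439, 0.0205, 0.0110204, 0.0419048, 28.9216 μs; sum = 29.0452 μs.
End-to-end = 87.69 μs.

87.69 μs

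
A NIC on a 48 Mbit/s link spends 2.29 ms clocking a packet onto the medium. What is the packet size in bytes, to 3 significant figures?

L = R × t_tx = 48000000 b/s × 0.00229 s = 109920 bits.
In bytes: 109920 / 8 = 13700 bytes.

13700 bytes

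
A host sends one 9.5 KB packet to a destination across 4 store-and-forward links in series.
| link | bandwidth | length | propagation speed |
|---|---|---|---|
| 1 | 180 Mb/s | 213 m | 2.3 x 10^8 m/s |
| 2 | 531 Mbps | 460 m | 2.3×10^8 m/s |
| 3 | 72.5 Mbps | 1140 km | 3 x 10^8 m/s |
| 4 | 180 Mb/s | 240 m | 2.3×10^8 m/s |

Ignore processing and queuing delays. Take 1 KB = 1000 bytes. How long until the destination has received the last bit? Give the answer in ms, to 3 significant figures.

L = 76000 bits.
Transmission delays (L/R per hop): 0.422222, 0.143126, 1.04828, 0.422222 ms; sum = 2.03585 ms.
Propagation delays (d/s per hop): 0.000926087, 0.002, 3.8, 0.00104348 ms; sum = 3.80397 ms.
End-to-end = 5.84 ms.

5.84 ms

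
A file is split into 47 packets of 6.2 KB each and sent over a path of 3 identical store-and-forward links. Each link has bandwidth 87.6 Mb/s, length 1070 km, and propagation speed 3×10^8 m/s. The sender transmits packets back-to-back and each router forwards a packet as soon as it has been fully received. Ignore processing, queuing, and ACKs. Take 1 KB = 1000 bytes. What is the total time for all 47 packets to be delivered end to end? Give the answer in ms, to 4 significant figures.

Per-hop transmission t_tx = L/R = 49600/87600000 = 0.56621 ms.
Per-hop propagation t_prop = 1070000/300000000 = 3.56667 ms.
Pipeline fill: first packet needs 3·t_tx to clear all hops; remaining 46 packets each add one t_tx.
Total = (3+47-1)·t_tx + 3·t_prop = 49·0.56621 + 3·3.56667 = 38.44 ms.

38.44 ms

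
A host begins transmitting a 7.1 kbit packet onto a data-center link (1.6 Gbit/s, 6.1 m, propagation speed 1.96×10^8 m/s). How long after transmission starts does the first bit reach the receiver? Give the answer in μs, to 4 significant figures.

First bit experiences only propagation delay: d/s = 6.1/196000000 = 0.03112 μs.

0.03112 μs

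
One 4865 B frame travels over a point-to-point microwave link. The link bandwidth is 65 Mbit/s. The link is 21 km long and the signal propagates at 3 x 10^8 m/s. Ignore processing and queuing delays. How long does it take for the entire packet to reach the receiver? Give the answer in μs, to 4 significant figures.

L = 4865 × 8 = 38920 bits.
Transmission delay = L/R = 38920 / 65000000 = 598.769 μs.
Propagation delay = d/s = 21000 m / 300000000 m/s = 70 μs.
Total = 668.8 μs.

668.8 μs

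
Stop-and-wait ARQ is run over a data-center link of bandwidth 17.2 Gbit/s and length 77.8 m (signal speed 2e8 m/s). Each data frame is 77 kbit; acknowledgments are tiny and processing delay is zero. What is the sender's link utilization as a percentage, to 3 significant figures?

85.2 %

t_tx = L/R = 77000/17200000000 = 4.47674e-06 s.
t_prop = 77.8/200000000 = 3.89e-07 s; RTT = 7.78e-07 s.
Cycle = t_tx + RTT = 5.25474e-06 s.
Utilization = t_tx / cycle = 4.47674e-06/5.25474e-06 = 85.2 %.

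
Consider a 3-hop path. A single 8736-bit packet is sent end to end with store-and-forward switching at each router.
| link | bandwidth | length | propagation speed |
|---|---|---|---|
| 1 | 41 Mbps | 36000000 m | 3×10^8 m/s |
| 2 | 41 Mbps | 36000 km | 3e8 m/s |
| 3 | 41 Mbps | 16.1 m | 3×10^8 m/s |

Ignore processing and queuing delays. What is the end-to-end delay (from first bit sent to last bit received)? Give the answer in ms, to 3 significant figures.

241 ms

Transmission delay per hop = L/R = 8736/41000000 = 0.213073 ms; 3 hops → 0.63922 ms.
Propagation delays (d/s per hop): 120, 120, 5.36667e-05 ms; sum = 240 ms.
End-to-end = 241 ms.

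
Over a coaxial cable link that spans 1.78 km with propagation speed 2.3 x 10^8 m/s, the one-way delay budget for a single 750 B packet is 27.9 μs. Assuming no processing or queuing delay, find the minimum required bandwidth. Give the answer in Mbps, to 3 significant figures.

298 Mbps

L = 6000 bits.
Propagation delay = 1780 / 2.3e+08 = 7.73913 μs.
Transmission budget = 27.9 − 7.73913 = 20.1609 μs.
R ≥ L / t_tx = 6000 bits / 2.01609e-05 s = 298 Mbps.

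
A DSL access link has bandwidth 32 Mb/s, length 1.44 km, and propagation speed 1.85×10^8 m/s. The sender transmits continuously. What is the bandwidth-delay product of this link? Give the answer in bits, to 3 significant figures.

Propagation delay = 1440 / 185000000 = 7.78378e-06 s.
BDP = R × t_prop = 32000000 × 7.78378e-06 = 249.081 bits.

249 bits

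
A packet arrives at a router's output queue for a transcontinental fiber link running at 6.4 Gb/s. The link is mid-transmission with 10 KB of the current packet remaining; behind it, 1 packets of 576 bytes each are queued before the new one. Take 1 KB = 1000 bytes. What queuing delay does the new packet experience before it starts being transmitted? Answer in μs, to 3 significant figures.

Each queued packet: L/R = 4608/6400000000 = 0.72 μs.
1 queued → 0.72 μs.
Plus remaining 80000 bits of current packet: 12.5 μs.
Queuing delay = 13.2 μs.

13.2 μs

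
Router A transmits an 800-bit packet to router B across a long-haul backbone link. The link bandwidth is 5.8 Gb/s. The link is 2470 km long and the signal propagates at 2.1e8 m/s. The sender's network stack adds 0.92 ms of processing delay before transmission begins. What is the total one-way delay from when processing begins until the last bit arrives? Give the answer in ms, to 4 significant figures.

Transmission delay = L/R = 800 / 5800000000 = 0.000137931 ms.
Propagation delay = d/s = 2470000 m / 210000000 m/s = 11.7619 ms.
Plus processing delay 0.92 ms = 0.92 ms.
Total = 12.68 ms.

12.68 ms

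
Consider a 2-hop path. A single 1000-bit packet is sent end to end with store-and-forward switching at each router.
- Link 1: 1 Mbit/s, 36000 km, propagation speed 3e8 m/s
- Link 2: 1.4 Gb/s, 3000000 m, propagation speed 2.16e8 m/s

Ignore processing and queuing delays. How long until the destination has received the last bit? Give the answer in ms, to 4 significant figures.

Transmission delays (L/R per hop): 1, 0.000714286 ms; sum = 1.00071 ms.
Propagation delays (d/s per hop): 120, 13.8889 ms; sum = 133.889 ms.
End-to-end = 134.9 ms.

134.9 ms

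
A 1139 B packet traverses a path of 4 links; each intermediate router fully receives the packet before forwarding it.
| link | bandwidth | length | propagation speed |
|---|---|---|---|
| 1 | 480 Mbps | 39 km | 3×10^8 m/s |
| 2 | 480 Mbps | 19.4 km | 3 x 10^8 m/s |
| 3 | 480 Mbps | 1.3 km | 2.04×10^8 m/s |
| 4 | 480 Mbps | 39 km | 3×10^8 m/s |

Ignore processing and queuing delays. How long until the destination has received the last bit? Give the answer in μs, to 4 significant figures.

407.0 μs

L = 1139 × 8 = 9112 bits.
Transmission delay per hop = L/R = 9112/480000000 = 18.9833 μs; 4 hops → 75.9333 μs.
Propagation delays (d/s per hop): 130, 64.6667, 6.37255, 130 μs; sum = 331.039 μs.
End-to-end = 407.0 μs.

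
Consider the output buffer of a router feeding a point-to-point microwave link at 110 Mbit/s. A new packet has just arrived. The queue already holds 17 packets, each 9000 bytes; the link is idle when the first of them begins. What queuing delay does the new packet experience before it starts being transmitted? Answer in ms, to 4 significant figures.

Each queued packet: L/R = 72000/110000000 = 0.654545 ms.
17 queued → 11.1273 ms.
Queuing delay = 11.13 ms.

11.13 ms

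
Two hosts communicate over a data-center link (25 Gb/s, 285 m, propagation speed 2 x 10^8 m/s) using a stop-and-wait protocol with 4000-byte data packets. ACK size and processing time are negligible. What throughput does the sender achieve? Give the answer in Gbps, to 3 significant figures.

7.75 Gbps

t_tx = L/R = 32000/25000000000 = 1.28e-06 s.
t_prop = 285/200000000 = 1.425e-06 s; RTT = 2.85e-06 s.
Cycle = t_tx + RTT = 4.13e-06 s.
Throughput = L / cycle = 32000 / 4.13e-06 = 7.75 Gbps.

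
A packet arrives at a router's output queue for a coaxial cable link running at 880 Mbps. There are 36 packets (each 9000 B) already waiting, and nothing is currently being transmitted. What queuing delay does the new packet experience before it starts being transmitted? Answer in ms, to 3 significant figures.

Each queued packet: L/R = 72000/880000000 = 0.0818182 ms.
36 queued → 2.94545 ms.
Queuing delay = 2.95 ms.

2.95 ms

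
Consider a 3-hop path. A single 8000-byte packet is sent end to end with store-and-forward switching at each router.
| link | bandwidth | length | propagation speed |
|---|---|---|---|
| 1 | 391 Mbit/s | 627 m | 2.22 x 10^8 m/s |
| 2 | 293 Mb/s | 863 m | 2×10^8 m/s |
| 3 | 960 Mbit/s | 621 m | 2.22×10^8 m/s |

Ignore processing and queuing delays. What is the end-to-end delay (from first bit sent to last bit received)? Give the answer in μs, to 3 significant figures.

L = 8000 × 8 = 64000 bits.
Transmission delays (L/R per hop): 163.683, 218.43, 66.6667 μs; sum = 448.78 μs.
Propagation delays (d/s per hop): 2.82432, 4.315, 2.7973 μs; sum = 9.93662 μs.
End-to-end = 459 μs.

459 μs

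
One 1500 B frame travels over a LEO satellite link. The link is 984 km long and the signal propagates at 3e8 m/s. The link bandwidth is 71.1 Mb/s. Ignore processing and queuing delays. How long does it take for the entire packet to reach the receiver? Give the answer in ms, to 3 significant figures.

L = 1500 × 8 = 12000 bits.
Transmission delay = L/R = 12000 / 71100000 = 0.168776 ms.
Propagation delay = d/s = 984000 m / 300000000 m/s = 3.28 ms.
Total = 3.45 ms.

3.45 ms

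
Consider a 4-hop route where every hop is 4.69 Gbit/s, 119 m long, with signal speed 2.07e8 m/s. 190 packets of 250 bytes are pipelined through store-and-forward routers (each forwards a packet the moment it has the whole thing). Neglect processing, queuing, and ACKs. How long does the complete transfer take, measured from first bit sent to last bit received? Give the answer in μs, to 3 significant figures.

84.6 μs

Per-hop transmission t_tx = L/R = 2000/4690000000 = 0.426439 μs.
Per-hop propagation t_prop = 119/2.07e+08 = 0.574879 μs.
Pipeline fill: first packet needs 4·t_tx to clear all hops; remaining 189 packets each add one t_tx.
Total = (4+190-1)·t_tx + 4·t_prop = 193·0.426439 + 4·0.574879 = 84.6 μs.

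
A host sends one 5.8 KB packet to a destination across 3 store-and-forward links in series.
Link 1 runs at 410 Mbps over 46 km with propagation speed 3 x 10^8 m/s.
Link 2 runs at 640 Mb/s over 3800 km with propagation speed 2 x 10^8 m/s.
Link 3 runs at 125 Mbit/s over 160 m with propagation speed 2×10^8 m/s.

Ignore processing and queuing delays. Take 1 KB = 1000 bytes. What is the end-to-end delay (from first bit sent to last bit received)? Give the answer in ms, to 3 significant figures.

19.7 ms

L = 46400 bits.
Transmission delays (L/R per hop): 0.113171, 0.0725, 0.3712 ms; sum = 0.556871 ms.
Propagation delays (d/s per hop): 0.153333, 19, 0.0008 ms; sum = 19.1541 ms.
End-to-end = 19.7 ms.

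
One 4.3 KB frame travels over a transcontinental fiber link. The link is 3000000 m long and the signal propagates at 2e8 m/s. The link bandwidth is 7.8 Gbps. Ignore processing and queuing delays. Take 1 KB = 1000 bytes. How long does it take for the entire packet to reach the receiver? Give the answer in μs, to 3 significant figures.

15000 μs

L = 34400 bits.
Transmission delay = L/R = 34400 / 7800000000 = 4.41026 μs.
Propagation delay = d/s = 3000000 m / 200000000 m/s = 15000 μs.
Total = 15000 μs.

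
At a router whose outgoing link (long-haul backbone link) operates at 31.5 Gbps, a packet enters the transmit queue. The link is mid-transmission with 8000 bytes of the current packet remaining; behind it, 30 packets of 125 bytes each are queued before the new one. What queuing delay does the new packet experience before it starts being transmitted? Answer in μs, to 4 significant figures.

2.984 μs

Each queued packet: L/R = 1000/31500000000 = 0.031746 μs.
30 queued → 0.952381 μs.
Plus remaining 64000 bits of current packet: 2.03175 μs.
Queuing delay = 2.984 μs.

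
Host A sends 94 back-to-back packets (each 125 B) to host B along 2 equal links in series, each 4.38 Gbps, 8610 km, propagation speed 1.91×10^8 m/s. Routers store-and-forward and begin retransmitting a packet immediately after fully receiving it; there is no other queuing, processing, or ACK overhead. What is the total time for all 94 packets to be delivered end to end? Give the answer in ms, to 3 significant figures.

Per-hop transmission t_tx = L/R = 1000/4380000000 = 0.000228311 ms.
Per-hop propagation t_prop = 8610000/191000000 = 45.0785 ms.
Pipeline fill: first packet needs 2·t_tx to clear all hops; remaining 93 packets each add one t_tx.
Total = (2+94-1)·t_tx + 2·t_prop = 95·0.000228311 + 2·45.0785 = 90.2 ms.

90.2 ms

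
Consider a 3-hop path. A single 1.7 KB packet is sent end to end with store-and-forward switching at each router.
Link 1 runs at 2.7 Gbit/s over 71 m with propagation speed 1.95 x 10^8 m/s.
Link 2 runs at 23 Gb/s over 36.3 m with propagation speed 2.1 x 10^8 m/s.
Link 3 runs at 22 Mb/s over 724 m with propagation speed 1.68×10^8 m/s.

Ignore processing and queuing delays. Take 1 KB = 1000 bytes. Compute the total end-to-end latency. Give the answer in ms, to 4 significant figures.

0.6287 ms

L = 13600 bits.
Transmission delays (L/R per hop): 0.00503704, 0.000591304, 0.618182 ms; sum = 0.62381 ms.
Propagation delays (d/s per hop): 0.000364103, 0.000172857, 0.00430952 ms; sum = 0.00484648 ms.
End-to-end = 0.6287 ms.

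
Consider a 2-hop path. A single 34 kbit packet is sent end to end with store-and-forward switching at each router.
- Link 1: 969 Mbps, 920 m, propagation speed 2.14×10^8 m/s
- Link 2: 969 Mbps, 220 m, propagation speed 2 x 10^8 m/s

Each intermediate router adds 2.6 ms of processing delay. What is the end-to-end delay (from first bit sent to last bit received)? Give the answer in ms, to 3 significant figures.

L = 34000 bits.
Transmission delay per hop = L/R = 34000/969000000 = 0.0350877 ms; 2 hops → 0.0701754 ms.
Propagation delays (d/s per hop): 0.00429907, 0.0011 ms; sum = 0.00539907 ms.
Processing at 1 router(s): 1 × 2.6 ms = 2.6 ms.
End-to-end = 2.68 ms.

2.68 ms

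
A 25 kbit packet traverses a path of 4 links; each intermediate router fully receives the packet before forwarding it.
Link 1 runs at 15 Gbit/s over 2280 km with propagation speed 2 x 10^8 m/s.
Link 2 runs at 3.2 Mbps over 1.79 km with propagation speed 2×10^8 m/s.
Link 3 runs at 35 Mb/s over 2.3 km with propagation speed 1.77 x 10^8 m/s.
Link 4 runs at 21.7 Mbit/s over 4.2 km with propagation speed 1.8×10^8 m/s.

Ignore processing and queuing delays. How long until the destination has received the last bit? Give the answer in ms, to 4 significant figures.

21.13 ms

L = 25000 bits.
Transmission delays (L/R per hop): 0.00166667, 7.8125, 0.714286, 1.15207 ms; sum = 9.68053 ms.
Propagation delays (d/s per hop): 11.4, 0.00895, 0.0129944, 0.0233333 ms; sum = 11.4453 ms.
End-to-end = 21.13 ms.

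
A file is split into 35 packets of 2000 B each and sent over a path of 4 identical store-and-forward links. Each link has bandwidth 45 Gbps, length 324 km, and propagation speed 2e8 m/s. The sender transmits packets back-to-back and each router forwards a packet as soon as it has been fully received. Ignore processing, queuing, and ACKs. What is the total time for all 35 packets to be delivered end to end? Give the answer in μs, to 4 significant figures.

6494 μs

Per-hop transmission t_tx = L/R = 16000/45000000000 = 0.355556 μs.
Per-hop propagation t_prop = 324000/200000000 = 1620 μs.
Pipeline fill: first packet needs 4·t_tx to clear all hops; remaining 34 packets each add one t_tx.
Total = (4+35-1)·t_tx + 4·t_prop = 38·0.355556 + 4·1620 = 6494 μs.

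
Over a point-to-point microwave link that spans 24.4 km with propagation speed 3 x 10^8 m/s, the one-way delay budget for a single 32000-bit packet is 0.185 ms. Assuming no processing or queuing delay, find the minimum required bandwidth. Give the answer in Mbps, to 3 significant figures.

Propagation delay = 24400 / 300000000 = 0.0813333 ms.
Transmission budget = 0.185 − 0.0813333 = 0.103667 ms.
R ≥ L / t_tx = 32000 bits / 0.000103667 s = 309 Mbps.

309 Mbps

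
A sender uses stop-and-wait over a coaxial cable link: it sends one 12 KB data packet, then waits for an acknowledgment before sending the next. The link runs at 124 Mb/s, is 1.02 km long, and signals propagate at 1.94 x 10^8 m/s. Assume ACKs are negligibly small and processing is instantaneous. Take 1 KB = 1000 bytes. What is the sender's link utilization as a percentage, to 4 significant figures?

98.66 %

t_tx = L/R = 96000/124000000 = 0.000774194 s.
t_prop = 1020/194000000 = 5.25773e-06 s; RTT = 1.05155e-05 s.
Cycle = t_tx + RTT = 0.000784709 s.
Utilization = t_tx / cycle = 0.000774194/0.000784709 = 98.66 %.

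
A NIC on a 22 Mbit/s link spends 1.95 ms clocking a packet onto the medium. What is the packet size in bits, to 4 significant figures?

L = R × t_tx = 22000000 b/s × 0.00195 s = 42900 bits.

42900 bits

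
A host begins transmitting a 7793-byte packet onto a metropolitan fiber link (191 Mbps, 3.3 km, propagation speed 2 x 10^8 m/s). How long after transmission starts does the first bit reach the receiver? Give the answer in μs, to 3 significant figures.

16.5 μs

First bit experiences only propagation delay: d/s = 3300/200000000 = 16.5 μs.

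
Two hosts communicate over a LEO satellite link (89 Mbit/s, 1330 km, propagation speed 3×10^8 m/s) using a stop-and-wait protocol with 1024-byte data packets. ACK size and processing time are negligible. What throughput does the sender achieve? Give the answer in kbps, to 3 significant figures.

t_tx = L/R = 8192/89000000 = 9.20449e-05 s.
t_prop = 1330000/300000000 = 0.00443333 s; RTT = 0.00886667 s.
Cycle = t_tx + RTT = 0.00895871 s.
Throughput = L / cycle = 8192 / 0.00895871 = 914 kbps.

914 kbps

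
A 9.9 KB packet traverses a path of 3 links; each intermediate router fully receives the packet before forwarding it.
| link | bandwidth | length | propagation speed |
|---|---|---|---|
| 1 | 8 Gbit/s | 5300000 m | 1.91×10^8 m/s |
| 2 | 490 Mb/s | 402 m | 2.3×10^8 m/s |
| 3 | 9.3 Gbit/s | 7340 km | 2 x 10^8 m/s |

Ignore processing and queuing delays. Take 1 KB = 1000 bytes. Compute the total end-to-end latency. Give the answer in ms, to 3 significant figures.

L = 79200 bits.
Transmission delays (L/R per hop): 0.0099, 0.161633, 0.00851613 ms; sum = 0.180049 ms.
Propagation delays (d/s per hop): 27.7487, 0.00174783, 36.7 ms; sum = 64.4504 ms.
End-to-end = 64.6 ms.

64.6 ms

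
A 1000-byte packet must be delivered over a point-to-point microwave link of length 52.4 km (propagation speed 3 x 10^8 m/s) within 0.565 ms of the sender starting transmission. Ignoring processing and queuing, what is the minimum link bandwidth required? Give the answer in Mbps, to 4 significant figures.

L = 8000 bits.
Propagation delay = 52400 / 300000000 = 0.174667 ms.
Transmission budget = 0.565 − 0.174667 = 0.390333 ms.
R ≥ L / t_tx = 8000 bits / 0.000390333 s = 20.50 Mbps.

20.50 Mbps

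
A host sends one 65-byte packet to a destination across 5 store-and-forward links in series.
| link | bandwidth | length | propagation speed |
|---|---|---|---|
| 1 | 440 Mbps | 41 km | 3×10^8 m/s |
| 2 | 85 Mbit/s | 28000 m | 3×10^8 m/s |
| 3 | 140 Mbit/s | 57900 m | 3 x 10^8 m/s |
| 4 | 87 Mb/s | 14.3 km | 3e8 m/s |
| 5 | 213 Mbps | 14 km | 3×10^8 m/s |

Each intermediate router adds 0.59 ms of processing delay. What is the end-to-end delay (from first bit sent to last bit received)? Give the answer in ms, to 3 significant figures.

2.90 ms

L = 65 × 8 = 520 bits.
Transmission delays (L/R per hop): 0.00118182, 0.00611765, 0.00371429, 0.00597701, 0.00244131 ms; sum = 0.0194321 ms.
Propagation delays (d/s per hop): 0.136667, 0.0933333, 0.193, 0.0476667, 0.0466667 ms; sum = 0.517333 ms.
Processing at 4 router(s): 4 × 0.59 ms = 2.36 ms.
End-to-end = 2.90 ms.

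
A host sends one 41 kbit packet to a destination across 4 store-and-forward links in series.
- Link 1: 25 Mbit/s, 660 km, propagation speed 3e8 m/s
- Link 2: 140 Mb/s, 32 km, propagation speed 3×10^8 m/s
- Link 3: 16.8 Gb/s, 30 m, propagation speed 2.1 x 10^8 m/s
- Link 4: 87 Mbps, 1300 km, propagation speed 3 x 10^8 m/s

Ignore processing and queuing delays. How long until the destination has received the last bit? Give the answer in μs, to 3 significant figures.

9050 μs

L = 41000 bits.
Transmission delays (L/R per hop): 1640, 292.857, 2.44048, 471.264 μs; sum = 2406.56 μs.
Propagation delays (d/s per hop): 2200, 106.667, 0.142857, 4333.33 μs; sum = 6640.14 μs.
End-to-end = 9050 μs.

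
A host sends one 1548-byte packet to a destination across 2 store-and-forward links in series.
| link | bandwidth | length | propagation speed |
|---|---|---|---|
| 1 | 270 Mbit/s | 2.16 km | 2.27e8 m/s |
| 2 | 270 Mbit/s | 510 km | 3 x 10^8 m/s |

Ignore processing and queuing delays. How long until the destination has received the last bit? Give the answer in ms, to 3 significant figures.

L = 1548 × 8 = 12384 bits.
Transmission delay per hop = L/R = 12384/270000000 = 0.0458667 ms; 2 hops → 0.0917333 ms.
Propagation delays (d/s per hop): 0.00951542, 1.7 ms; sum = 1.70952 ms.
End-to-end = 1.80 ms.

1.80 ms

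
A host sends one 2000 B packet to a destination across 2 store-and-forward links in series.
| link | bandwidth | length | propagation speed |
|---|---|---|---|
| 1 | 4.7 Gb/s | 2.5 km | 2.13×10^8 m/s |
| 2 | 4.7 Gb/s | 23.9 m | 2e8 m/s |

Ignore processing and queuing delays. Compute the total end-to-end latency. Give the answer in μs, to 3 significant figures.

18.7 μs

L = 2000 × 8 = 16000 bits.
Transmission delay per hop = L/R = 16000/4700000000 = 3.40426 μs; 2 hops → 6.80851 μs.
Propagation delays (d/s per hop): 11.7371, 0.1195 μs; sum = 11.8566 μs.
End-to-end = 18.7 μs.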